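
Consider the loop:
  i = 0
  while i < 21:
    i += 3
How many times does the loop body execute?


Starting at i = 0, each iteration adds 3.
Iterations until i >= 21:
  Iteration 1: i = 0 -> i = 3
  Iteration 2: i = 3 -> i = 6
  Iteration 3: i = 6 -> i = 9
  Iteration 4: i = 9 -> i = 12
  Iteration 5: i = 12 -> i = 15
  Iteration 6: i = 15 -> i = 18
  Iteration 7: i = 18 -> i = 21
Total iterations = ceil(21/3) = 7


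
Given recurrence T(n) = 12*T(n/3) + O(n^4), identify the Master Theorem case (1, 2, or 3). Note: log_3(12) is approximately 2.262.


Master Theorem parameters: a=12, b=3, c=4
log_b(a) = 2.262
Compare b^c with a: 3^4 = 81 > 12, so c > log_b(a).
Comparing c=4 vs log_b(a)=2.262:
4 > 2.262 => Case 3
Result: T(n) = O(n^4)
Master Theorem case = 3


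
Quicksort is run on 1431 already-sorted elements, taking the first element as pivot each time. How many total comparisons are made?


Sum of comparisons per partition:
1430 + 1429 + ... + 1 + 0
= 1431 * (1431 - 1) / 2
= 1431 * 1430 / 2
= 1023165


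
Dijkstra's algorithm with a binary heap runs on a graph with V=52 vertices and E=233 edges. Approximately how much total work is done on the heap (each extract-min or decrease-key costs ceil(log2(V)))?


Dijkstra with a binary heap: each vertex is extracted once, each edge may relax once.
Each heap operation costs O(log V).
V + E = 52 + 233 = 285
ceil(log2(52)) = 6 (since 2^5 = 32 < 52 <= 64 = 2^6)
Total heap work = (V+E) * ceil(log2(V)) = 285 * 6 = 1710


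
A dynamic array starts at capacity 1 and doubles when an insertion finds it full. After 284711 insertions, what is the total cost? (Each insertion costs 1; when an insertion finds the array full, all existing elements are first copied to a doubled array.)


Insertion cost: 284711 (one per element)
Resizes occur just before inserting elements 2, 3, 5, 9, ...
Elements copied at each resize: 1 + 2 + 4 + 8 + 16 + 32 + 64 + 128 + 256 + 512 + 1024 + 2048 + 4096 + 8192 + 16384 + 32768 + 65536 + 131072 + 262144
Sum of copies = 524287 (geometric series: 2^k - 1)
Total = 284711 + 524287 = 808998


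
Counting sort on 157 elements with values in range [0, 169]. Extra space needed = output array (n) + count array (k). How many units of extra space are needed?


Output array size: 157 (to store sorted result)
Count array size: 170 (one slot per possible value, range 0 to 169)
Total extra space = 157 + 170 = 327


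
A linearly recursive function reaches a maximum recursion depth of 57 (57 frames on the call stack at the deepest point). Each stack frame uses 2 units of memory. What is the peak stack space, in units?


Maximum recursion depth = 57 frames
Memory per frame = 2 units
Total stack space = depth * frame_size
= 57 * 2 = 114


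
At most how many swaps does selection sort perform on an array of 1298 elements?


Each of the 1297 passes places one element in its final position.
Pass 1: swap minimum into position 0
Pass 2: swap minimum of remaining into position 1
...
Pass 1297: last two elements, one swap
Maximum swaps = 1298 - 1 = 1297


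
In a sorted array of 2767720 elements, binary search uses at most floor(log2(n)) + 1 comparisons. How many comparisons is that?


Halving sequence: 2767720 -> 1383860 -> 691930 -> 345965 -> 172982 -> 86491 -> 43245 -> 21622 -> 10811 -> 5405 -> 2702 -> 1351 -> 675 -> 337 -> 168 -> 84 -> 42 -> 21 -> 10 -> 5 -> 2 -> 1
Number of halvings = 21
Max comparisons = 21 + 1 = 22


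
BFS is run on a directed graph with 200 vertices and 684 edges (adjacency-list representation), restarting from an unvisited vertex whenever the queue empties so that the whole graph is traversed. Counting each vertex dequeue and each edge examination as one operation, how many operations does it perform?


A full BFS traversal dequeues each vertex exactly once and examines each directed edge exactly once.
V = 200 (vertex processing cost)
E = 684 (edge examination cost)
Total operations proportional to V + E = 200 + 684 = 884


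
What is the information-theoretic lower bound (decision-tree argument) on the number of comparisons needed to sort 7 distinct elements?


A binary decision tree of height h has at most 2^h leaves and needs at least n! of them, so h >= ceil(log2(n!)).
Compute 7! as a running product:
  x2 = 2, x3 = 6, x4 = 24, x5 = 120
  x6 = 720, x7 = 5040
7! = 5040
Bracket between powers of 2:
  2^12 = 4096 < 5040 <= 8192 = 2^13
So ceil(log2(7!)) = 13


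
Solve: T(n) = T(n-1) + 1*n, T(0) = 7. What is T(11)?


Expanding the recurrence:
T(11) = T(10) + 1*11
       = T(9) + 1*10 + 1*11
       ...
       = T(0) + 1*(1 + 2 + ... + 11)
       = 7 + 1 * 11*12/2
       = 7 + 1 * 66
       = 7 + 66 = 73


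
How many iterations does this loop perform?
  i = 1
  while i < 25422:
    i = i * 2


The loop variable doubles each iteration:
i = 1 -> 2 -> 4 -> 8 -> 16 -> 32 -> 64 -> 128 -> 256 -> 512 -> 1024 -> 2048 -> 4096 -> 8192 -> 16384 -> 32768 (stop, 32768 >= 25422)
Number of doublings = ceil(log2(25422)) = 15


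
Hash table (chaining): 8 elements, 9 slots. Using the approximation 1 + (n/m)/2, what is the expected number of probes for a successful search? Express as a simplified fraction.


Computing expected probes:
alpha = 8/9
= 1 + alpha/2
= 1 + 8/(2*9)
= (2*9 + 8) / (2*9)
= 26/18 = 13/9


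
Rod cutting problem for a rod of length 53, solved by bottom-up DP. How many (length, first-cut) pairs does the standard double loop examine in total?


For each subproblem length i = 1..53, the inner loop considers i possible first cuts.
Total = 1 + 2 + ... + 53
= 53*(53+1)/2
= 53*54/2 = 1431


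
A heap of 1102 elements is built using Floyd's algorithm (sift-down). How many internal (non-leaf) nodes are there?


Leaf nodes occupy roughly half the array.
Sift-down is called for each internal node, starting from the last one.
Internal nodes = floor(n/2) = floor(1102/2) = 551


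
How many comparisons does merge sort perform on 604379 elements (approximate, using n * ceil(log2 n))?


Recursion depth: ceil(log2(604379)) = 20
Each recursion level merges n = 604379 elements
Total = 604379 * 20 = 12087580


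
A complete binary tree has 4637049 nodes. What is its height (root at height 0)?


In a complete binary tree, level k holds nodes 2^k .. 2^(k+1)-1 (1-indexed).
Height = floor(log2(n)) = floor(log2(4637049)) = 22
Check: 2^22 = 4194304 <= 4637049 < 8388608 = 2^23


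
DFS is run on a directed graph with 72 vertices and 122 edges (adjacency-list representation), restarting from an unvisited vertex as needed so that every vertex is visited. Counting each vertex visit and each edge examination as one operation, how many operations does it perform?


A full DFS traversal processes each vertex exactly once (push/pop on stack).
Each directed edge is examined once.
V = 72, E = 122
V + E = 194


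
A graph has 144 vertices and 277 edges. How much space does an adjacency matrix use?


Adjacency matrix: V x V grid of entries
Space = V^2 = 144^2 = 144 * 144 = 20736


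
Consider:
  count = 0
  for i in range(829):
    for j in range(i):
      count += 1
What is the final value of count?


For each i, the inner loop runs i times:
  i=0: inner runs 0 times
  i=1: inner runs 1 time
  i=2: inner runs 2 times
  i=3: inner runs 3 times
  i=4: inner runs 4 times
  i=5: inner runs 5 times
  i=6: inner runs 6 times
  i=7: inner runs 7 times
  ...
Total = 0 + 1 + 2 + ... + 828 = 829*(829-1)/2 = 343206


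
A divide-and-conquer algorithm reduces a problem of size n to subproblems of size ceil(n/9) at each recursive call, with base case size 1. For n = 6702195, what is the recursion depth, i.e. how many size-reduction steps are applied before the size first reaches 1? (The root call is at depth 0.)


Each step divides the size by 9 (rounding up); after k steps the size is ceil(n/9^k), which equals 1 exactly when 9^k >= n.
So the depth is the smallest k with 9^k >= 6702195, i.e. ceil(log_9(6702195)).
9^7 = 4782969 < 6702195 <= 43046721 = 9^8
Recursion depth = 8


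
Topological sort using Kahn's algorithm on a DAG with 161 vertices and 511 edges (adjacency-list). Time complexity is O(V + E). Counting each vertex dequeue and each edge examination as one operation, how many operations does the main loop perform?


Kahn's algorithm:
  1. Compute in-degrees: O(V + E)
  2. Process queue: each vertex dequeued once (O(V))
     each edge examined once (O(E))
Total = V + E = 161 + 511 = 672


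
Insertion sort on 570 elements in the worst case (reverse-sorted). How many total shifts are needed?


In the worst case (reverse-sorted), each element shifts past all previous:
  Element 1: 1 shifts
  Element 2: 2 shifts
  Element 3: 3 shifts
  Element 4: 4 shifts
  Element 5: 5 shifts
  ...
  Element 569: 569 shifts
Total = 1 + 2 + ... + 569
= 570*(570-1)/2 = 162165


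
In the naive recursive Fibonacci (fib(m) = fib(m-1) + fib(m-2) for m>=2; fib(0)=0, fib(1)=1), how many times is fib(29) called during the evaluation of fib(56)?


Let N(m) = number of times fib(m) is called while evaluating fib(56).
N(56) = 1 (the initial call).
N(55) = 1 (only fib(56) calls it).
For 1 <= m <= 54: fib(m) is called by fib(m+1) and fib(m+2), so
  N(m) = N(m+1) + N(m+2).
fib(0) is called only by fib(2), so N(0) = N(2).
Walk down from m=56:
  N(56)=1, N(55)=1, N(54)=2, N(53)=3, N(52)=5, N(51)=8, N(50)=13, N(49)=21, N(48)=34, N(47)=55, N(46)=89, N(45)=144, N(44)=233, N(43)=377, N(42)=610, N(41)=987, N(40)=1597, N(39)=2584, N(38)=4181, N(37)=6765, N(36)=10946, N(35)=17711, N(34)=28657, N(33)=46368, N(32)=75025, N(31)=121393, N(30)=196418, N(29)=317811
N(29) = 317811


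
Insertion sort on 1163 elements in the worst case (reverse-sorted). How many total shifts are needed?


In the worst case (reverse-sorted), each element shifts past all previous:
  Element 1: 1 shifts
  Element 2: 2 shifts
  Element 3: 3 shifts
  Element 4: 4 shifts
  Element 5: 5 shifts
  ...
  Element 1162: 1162 shifts
Total = 1 + 2 + ... + 1162
= 1163*(1163-1)/2 = 675703


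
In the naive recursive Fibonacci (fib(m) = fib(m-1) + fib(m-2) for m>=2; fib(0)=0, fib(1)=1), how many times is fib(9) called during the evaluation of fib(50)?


Let N(m) = number of times fib(m) is called while evaluating fib(50).
N(50) = 1 (the initial call).
N(49) = 1 (only fib(50) calls it).
For 1 <= m <= 48: fib(m) is called by fib(m+1) and fib(m+2), so
  N(m) = N(m+1) + N(m+2).
fib(0) is called only by fib(2), so N(0) = N(2).
Walk down from m=50:
  N(50)=1, N(49)=1, N(48)=2, N(47)=3, N(46)=5, N(45)=8, N(44)=13, N(43)=21, N(42)=34, N(41)=55, N(40)=89, N(39)=144, N(38)=233, N(37)=377, N(36)=610, N(35)=987, N(34)=1597, N(33)=2584, N(32)=4181, N(31)=6765, N(30)=10946, N(29)=17711, N(28)=28657, N(27)=46368, N(26)=75025, N(25)=121393, N(24)=196418, N(23)=317811, N(22)=514229, N(21)=832040, N(20)=1346269, N(19)=2178309, N(18)=3524578, N(17)=5702887, N(16)=9227465, N(15)=14930352, N(14)=24157817, N(13)=39088169, N(12)=63245986, N(11)=102334155, N(10)=165580141, N(9)=267914296
N(9) = 267914296


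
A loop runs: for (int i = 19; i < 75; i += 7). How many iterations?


Loop starts at i = 19, increments by 7, stops when i >= 75.
Number of iterations = ceil((75 - 19) / 7)
= ceil(56 / 7)
= 8


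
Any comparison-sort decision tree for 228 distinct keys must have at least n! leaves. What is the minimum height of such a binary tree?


A binary decision tree of height h has at most 2^h leaves and needs at least n! of them, so h >= ceil(log2(n!)).
228! is far too large to multiply out, so use Stirling's series:
  ln(n!) ~ n ln n - n + (1/2) ln(2 pi n) + 1/(12n)  (error below 1/(360 n^3), negligible here)
  ln(228) = 5.4293456
  n ln n = 228 * 5.4293456 = 1237.8908
  (1/2) ln(2 pi * 228) = (1/2) ln(1432.5663) = 3.6336
  1/(12*228) = 0.0004
  ln(228!) ~ 1237.8908 - 228 + 3.6336 + 0.0004 = 1013.5248
Convert to base 2: log2(228!) = 1013.5248 / ln 2 = 1013.5248 / 0.69314718 = 1462.2072
ceil(1462.2072) = 1463


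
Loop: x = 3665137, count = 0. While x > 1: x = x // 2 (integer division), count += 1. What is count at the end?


The variable x halves each step:
x = 3665137 -> 1832568 -> 916284 -> 458142 -> 229071 -> 114535 -> 57267 -> 28633 -> 14316 -> 7158 -> 3579 -> 1789 -> 894 -> 447 -> 223 -> 111 -> 55 -> 27 -> 13 -> 6 -> 3 -> 1
Number of halvings = floor(log2(3665137)) = 21


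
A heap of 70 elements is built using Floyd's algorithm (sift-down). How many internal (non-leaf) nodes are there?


Leaf nodes occupy roughly half the array.
Sift-down is called for each internal node, starting from the last one.
Internal nodes = floor(n/2) = floor(70/2) = 35


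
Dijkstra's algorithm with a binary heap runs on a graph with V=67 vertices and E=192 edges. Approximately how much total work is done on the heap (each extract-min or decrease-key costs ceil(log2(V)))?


Dijkstra with a binary heap: each vertex is extracted once, each edge may relax once.
Each heap operation costs O(log V).
V + E = 67 + 192 = 259
ceil(log2(67)) = 7 (since 2^6 = 64 < 67 <= 128 = 2^7)
Total heap work = (V+E) * ceil(log2(V)) = 259 * 7 = 1813


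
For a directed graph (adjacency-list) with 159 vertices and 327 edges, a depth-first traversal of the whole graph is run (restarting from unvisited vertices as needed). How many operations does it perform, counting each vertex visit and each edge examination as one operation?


A full DFS traversal visits each vertex once and examines each edge once.
V = 159
E = 327
Sum = 159 + 327 = 486


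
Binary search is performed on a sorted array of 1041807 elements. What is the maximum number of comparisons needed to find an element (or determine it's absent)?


Binary search halves the search space each comparison:
  Step 1: search space = 1041807 -> 520903
  Step 2: search space = 520903 -> 260451
  Step 3: search space = 260451 -> 130225
  Step 4: search space = 130225 -> 65112
  Step 5: search space = 65112 -> 32556
  Step 6: search space = 32556 -> 16278
  Step 7: search space = 16278 -> 8139
  Step 8: search space = 8139 -> 4069
  Step 9: search space = 4069 -> 2034
  Step 10: search space = 2034 -> 1017
  Step 11: search space = 1017 -> 508
  Step 12: search space = 508 -> 254
  Step 13: search space = 254 -> 127
  Step 14: search space = 127 -> 63
  Step 15: search space = 63 -> 31
  Step 16: search space = 31 -> 15
  Step 17: search space = 15 -> 7
  Step 18: search space = 7 -> 3
  Step 19: search space = 3 -> 1
  Step 20: search space = 1 (final check)
Maximum comparisons = floor(log2(1041807)) + 1 = 19 + 1 = 20


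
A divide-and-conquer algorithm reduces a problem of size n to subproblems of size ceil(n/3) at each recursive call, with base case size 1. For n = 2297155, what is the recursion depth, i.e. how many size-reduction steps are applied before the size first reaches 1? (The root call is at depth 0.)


Each step divides the size by 3 (rounding up); after k steps the size is ceil(n/3^k), which equals 1 exactly when 3^k >= n.
So the depth is the smallest k with 3^k >= 2297155, i.e. ceil(log_3(2297155)).
3^13 = 1594323 < 2297155 <= 4782969 = 3^14
Recursion depth = 14


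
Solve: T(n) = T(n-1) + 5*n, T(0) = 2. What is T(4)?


Expanding the recurrence:
T(4) = T(3) + 5*4
       = T(2) + 5*3 + 5*4
       ...
       = T(0) + 5*(1 + 2 + ... + 4)
       = 2 + 5 * 4*5/2
       = 2 + 5 * 10
       = 2 + 50 = 52


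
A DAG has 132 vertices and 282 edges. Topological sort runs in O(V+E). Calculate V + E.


V = 132 (vertex processing)
E = 282 (edge processing)
V + E = 132 + 282 = 414


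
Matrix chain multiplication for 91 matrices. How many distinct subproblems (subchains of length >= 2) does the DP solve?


Subproblems are indexed by (i, j) where i < j.
Number of such pairs = n*(n-1)/2
= 91 * 90 / 2
= 4095


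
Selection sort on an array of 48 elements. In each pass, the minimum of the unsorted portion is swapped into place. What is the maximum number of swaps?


Selection sort performs one swap per pass:
  Pass 1: find min in positions 0 to 47, swap with position 0
  Pass 2: find min in positions 1 to 47, swap with position 1
  Pass 3: find min in positions 2 to 47, swap with position 2
  Pass 4: find min in positions 3 to 47, swap with position 3
  Pass 5: find min in positions 4 to 47, swap with position 4
  ... (42 more passes)
Total passes (and swaps) = n - 1 = 48 - 1 = 47


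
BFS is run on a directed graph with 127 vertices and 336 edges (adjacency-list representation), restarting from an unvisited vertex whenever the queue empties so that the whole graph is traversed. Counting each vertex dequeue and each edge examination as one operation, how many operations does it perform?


A full BFS traversal dequeues each vertex exactly once and examines each directed edge exactly once.
V = 127 (vertex processing cost)
E = 336 (edge examination cost)
Total operations proportional to V + E = 127 + 336 = 463


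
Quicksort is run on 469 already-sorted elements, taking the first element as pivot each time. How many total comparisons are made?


Sum of comparisons per partition:
468 + 467 + ... + 1 + 0
= 469 * (469 - 1) / 2
= 469 * 468 / 2
= 109746


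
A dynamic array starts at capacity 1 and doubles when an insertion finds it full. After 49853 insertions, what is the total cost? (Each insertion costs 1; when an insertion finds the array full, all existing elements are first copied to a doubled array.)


Insertion cost: 49853 (one per element)
Resizes occur just before inserting elements 2, 3, 5, 9, ...
Elements copied at each resize: 1 + 2 + 4 + 8 + 16 + 32 + 64 + 128 + 256 + 512 + 1024 + 2048 + 4096 + 8192 + 16384 + 32768
Sum of copies = 65535 (geometric series: 2^k - 1)
Total = 49853 + 65535 = 115388


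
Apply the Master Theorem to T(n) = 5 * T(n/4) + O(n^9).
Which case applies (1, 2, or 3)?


The Master Theorem: T(n) = a*T(n/b) + O(n^c)
  a = 5, b = 4, c = 9
log_b(a) = log_4(5) ~ 1.161
Compare b^c with a: 4^9 = 262144 > 5, so c > log_b(a).
Since c > log_b(a), Case 3 applies.
T(n) = O(n^9)
Master Theorem case = 3


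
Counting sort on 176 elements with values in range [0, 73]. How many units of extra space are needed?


Output array size: 176 (to store sorted result)
Count array size: 74 (one slot per possible value, range 0 to 73)
Total extra space = 176 + 74 = 250


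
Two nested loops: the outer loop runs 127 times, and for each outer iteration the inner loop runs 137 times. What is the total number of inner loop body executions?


Outer loop: 127 iterations
Inner loop: 137 iterations per outer iteration
Total = 127 * 137 = 17399


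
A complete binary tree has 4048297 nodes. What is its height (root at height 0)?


In a complete binary tree, level k holds nodes 2^k .. 2^(k+1)-1 (1-indexed).
Height = floor(log2(n)) = floor(log2(4048297)) = 21
Check: 2^21 = 2097152 <= 4048297 < 4194304 = 2^22


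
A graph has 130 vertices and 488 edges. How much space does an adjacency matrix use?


Adjacency matrix: V x V grid of entries
Space = V^2 = 130^2 = 130 * 130 = 16900


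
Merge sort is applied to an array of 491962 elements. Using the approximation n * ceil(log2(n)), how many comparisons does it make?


Merge sort divides the array into halves recursively.
Number of levels = ceil(log2(491962)) = 19
At each level, approximately n = 491962 comparisons are needed for merging.
Total comparisons ~ n * ceil(log2(n)) = 491962 * 19 = 9347278


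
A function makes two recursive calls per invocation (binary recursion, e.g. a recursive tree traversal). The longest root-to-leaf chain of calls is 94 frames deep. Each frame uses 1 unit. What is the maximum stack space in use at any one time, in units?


Binary recursion: the two calls run one after the other, so only one root-to-leaf chain of frames is on the stack at a time.
Maximum depth (longest chain) = 94 frames
Each frame = 1 unit
Max stack space = 94 * 1 = 94


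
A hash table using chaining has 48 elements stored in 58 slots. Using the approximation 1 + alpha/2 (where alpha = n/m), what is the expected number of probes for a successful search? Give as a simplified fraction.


Load factor alpha = n/m = 48/58
Expected probes = 1 + alpha/2 = 1 + 48/(2*58)
= 1 + 48/116
= 116/116 + 48/116
= 164/116
Simplify: 41/29


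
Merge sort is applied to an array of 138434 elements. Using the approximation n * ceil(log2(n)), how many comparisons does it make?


Merge sort divides the array into halves recursively.
Number of levels = ceil(log2(138434)) = 18
At each level, approximately n = 138434 comparisons are needed for merging.
Total comparisons ~ n * ceil(log2(n)) = 138434 * 18 = 2491812


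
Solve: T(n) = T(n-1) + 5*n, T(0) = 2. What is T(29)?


Expanding the recurrence:
T(29) = T(28) + 5*29
       = T(27) + 5*28 + 5*29
       ...
       = T(0) + 5*(1 + 2 + ... + 29)
       = 2 + 5 * 29*30/2
       = 2 + 5 * 435
       = 2 + 2175 = 2177


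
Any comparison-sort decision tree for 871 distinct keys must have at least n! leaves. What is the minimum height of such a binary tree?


A binary decision tree of height h has at most 2^h leaves and needs at least n! of them, so h >= ceil(log2(n!)).
871! is far too large to multiply out, so use Stirling's series:
  ln(n!) ~ n ln n - n + (1/2) ln(2 pi n) + 1/(12n)  (error below 1/(360 n^3), negligible here)
  ln(871) = 6.7696420
  n ln n = 871 * 6.7696420 = 5896.3582
  (1/2) ln(2 pi * 871) = (1/2) ln(5472.6544) = 4.3038
  1/(12*871) = 0.0001
  ln(871!) ~ 5896.3582 - 871 + 4.3038 + 0.0001 = 5029.6621
Convert to base 2: log2(871!) = 5029.6621 / ln 2 = 5029.6621 / 0.69314718 = 7256.2686
ceil(7256.2686) = 7257


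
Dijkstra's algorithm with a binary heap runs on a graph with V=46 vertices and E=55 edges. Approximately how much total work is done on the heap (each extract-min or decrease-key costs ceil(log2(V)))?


Dijkstra with a binary heap: each vertex is extracted once, each edge may relax once.
Each heap operation costs O(log V).
V + E = 46 + 55 = 101
ceil(log2(46)) = 6 (since 2^5 = 32 < 46 <= 64 = 2^6)
Total heap work = (V+E) * ceil(log2(V)) = 101 * 6 = 606


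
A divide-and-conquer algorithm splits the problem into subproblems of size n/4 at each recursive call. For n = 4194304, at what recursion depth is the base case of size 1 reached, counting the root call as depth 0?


At each depth, the problem size is divided by 4:
  Depth 0: problem size = 4194304
  Depth 1: problem size = 1048576
  Depth 2: problem size = 262144
  Depth 3: problem size = 65536
  Depth 4: problem size = 16384
  Depth 5: problem size = 4096
  Depth 6: problem size = 1024
  Depth 7: problem size = 256
  Depth 8: problem size = 64
  Depth 9: problem size = 16
  Depth 10: problem size = 4
  Depth 11: problem size = 1 (base case)
The base case is reached at depth log_4(4194304) = 11 (the tree has 12 levels counting depth 0, but the depth asked for is 11).
Recursion depth = 11


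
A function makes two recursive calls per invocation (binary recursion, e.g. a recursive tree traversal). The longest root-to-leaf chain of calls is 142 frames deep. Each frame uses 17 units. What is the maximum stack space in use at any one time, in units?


Binary recursion: the two calls run one after the other, so only one root-to-leaf chain of frames is on the stack at a time.
Maximum depth (longest chain) = 142 frames
Each frame = 17 units
Max stack space = 142 * 17 = 2414


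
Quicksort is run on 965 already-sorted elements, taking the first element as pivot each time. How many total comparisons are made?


Sum of comparisons per partition:
964 + 963 + ... + 1 + 0
= 965 * (965 - 1) / 2
= 965 * 964 / 2
= 465130


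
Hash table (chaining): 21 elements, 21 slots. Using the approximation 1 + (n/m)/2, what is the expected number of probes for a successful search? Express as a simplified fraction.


Computing expected probes:
alpha = 21/21
= 1 + alpha/2
= 1 + 21/(2*21)
= (2*21 + 21) / (2*21)
= 63/42 = 3/2


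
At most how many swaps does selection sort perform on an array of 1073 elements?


Each of the 1072 passes places one element in its final position.
Pass 1: swap minimum into position 0
Pass 2: swap minimum of remaining into position 1
...
Pass 1072: last two elements, one swap
Maximum swaps = 1073 - 1 = 1072


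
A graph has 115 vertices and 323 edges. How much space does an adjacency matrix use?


Adjacency matrix: V x V grid of entries
Space = V^2 = 115^2 = 115 * 115 = 13225


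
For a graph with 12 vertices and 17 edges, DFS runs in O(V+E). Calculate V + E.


A full DFS traversal visits each vertex once and examines each edge once.
V = 12
E = 17
Sum = 12 + 17 = 29


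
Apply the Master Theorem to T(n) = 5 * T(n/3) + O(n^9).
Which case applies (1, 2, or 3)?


The Master Theorem: T(n) = a*T(n/b) + O(n^c)
  a = 5, b = 3, c = 9
log_b(a) = log_3(5) ~ 1.465
Compare b^c with a: 3^9 = 19683 > 5, so c > log_b(a).
Since c > log_b(a), Case 3 applies.
T(n) = O(n^9)
Master Theorem case = 3


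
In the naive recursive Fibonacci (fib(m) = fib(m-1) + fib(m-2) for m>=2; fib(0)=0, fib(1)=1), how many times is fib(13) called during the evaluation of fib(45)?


Let N(m) = number of times fib(m) is called while evaluating fib(45).
N(45) = 1 (the initial call).
N(44) = 1 (only fib(45) calls it).
For 1 <= m <= 43: fib(m) is called by fib(m+1) and fib(m+2), so
  N(m) = N(m+1) + N(m+2).
fib(0) is called only by fib(2), so N(0) = N(2).
Walk down from m=45:
  N(45)=1, N(44)=1, N(43)=2, N(42)=3, N(41)=5, N(40)=8, N(39)=13, N(38)=21, N(37)=34, N(36)=55, N(35)=89, N(34)=144, N(33)=233, N(32)=377, N(31)=610, N(30)=987, N(29)=1597, N(28)=2584, N(27)=4181, N(26)=6765, N(25)=10946, N(24)=17711, N(23)=28657, N(22)=46368, N(21)=75025, N(20)=121393, N(19)=196418, N(18)=317811, N(17)=514229, N(16)=832040, N(15)=1346269, N(14)=2178309, N(13)=3524578
N(13) = 3524578


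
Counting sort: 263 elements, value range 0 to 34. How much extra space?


n = 263 (output array)
k = 35 (count array for 35 distinct values)
Extra space = 263 + 35 = 298


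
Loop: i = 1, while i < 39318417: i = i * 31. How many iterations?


i multiplies by 31 each step:
i = 1 -> 31 -> 961 -> 29791 -> 923521 -> 28629151 -> 887503681 (stop)
Iterations = ceil(log_31(39318417)) = 6


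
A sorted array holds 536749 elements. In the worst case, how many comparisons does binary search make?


Halving sequence: 536749 -> 268374 -> 134187 -> 67093 -> 33546 -> 16773 -> 8386 -> 4193 -> 2096 -> 1048 -> 524 -> 262 -> 131 -> 65 -> 32 -> 16 -> 8 -> 4 -> 2 -> 1
Number of halvings = 19
Max comparisons = 19 + 1 = 20


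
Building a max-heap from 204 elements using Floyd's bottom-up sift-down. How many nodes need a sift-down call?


In a heap of 204 elements (0-indexed array):
  Last element index: 203
  Parent of last element: floor((203 - 1) / 2) = 101
  Internal nodes: indices 0 to 101
  Count = floor(204/2) = 102


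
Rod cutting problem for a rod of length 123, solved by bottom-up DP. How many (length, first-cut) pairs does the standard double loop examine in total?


For each subproblem length i = 1..123, the inner loop considers i possible first cuts.
Total = 1 + 2 + ... + 123
= 123*(123+1)/2
= 123*124/2 = 7626


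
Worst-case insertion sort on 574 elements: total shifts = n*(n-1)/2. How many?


Sum of shifts = 1 + 2 + 3 + ... + 573
= 574 * 573 / 2
= 328902 / 2
= 164451


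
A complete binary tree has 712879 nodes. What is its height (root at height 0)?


In a complete binary tree, level k holds nodes 2^k .. 2^(k+1)-1 (1-indexed).
Height = floor(log2(n)) = floor(log2(712879)) = 19
Check: 2^19 = 524288 <= 712879 < 1048576 = 2^20


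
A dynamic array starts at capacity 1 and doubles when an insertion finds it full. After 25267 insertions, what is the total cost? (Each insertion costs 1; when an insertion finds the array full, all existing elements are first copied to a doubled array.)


Insertion cost: 25267 (one per element)
Resizes occur just before inserting elements 2, 3, 5, 9, ...
Elements copied at each resize: 1 + 2 + 4 + 8 + 16 + 32 + 64 + 128 + 256 + 512 + 1024 + 2048 + 4096 + 8192 + 16384
Sum of copies = 32767 (geometric series: 2^k - 1)
Total = 25267 + 32767 = 58034


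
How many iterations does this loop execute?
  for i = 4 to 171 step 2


The loop variable i takes values starting at 4 and increments by 2 each iteration.
Sequence: i = 4, 6, 8, 10, 12, 14, 16, 18, 20, ...
The upper bound 171 is inclusive, so the count is floor((last - first) / step) + 1:
floor((171 - 4) / 2) + 1 = floor(167/2) + 1 = 83 + 1 = 84


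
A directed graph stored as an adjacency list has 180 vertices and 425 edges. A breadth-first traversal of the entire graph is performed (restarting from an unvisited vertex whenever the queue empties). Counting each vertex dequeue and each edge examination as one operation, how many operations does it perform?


A full BFS traversal dequeues each vertex once and examines each edge once.
Vertex visits: 180
Edge visits: 425
V + E = 180 + 425 = 605


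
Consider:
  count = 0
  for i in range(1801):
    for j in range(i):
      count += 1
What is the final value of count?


For each i, the inner loop runs i times:
  i=0: inner runs 0 times
  i=1: inner runs 1 time
  i=2: inner runs 2 times
  i=3: inner runs 3 times
  i=4: inner runs 4 times
  i=5: inner runs 5 times
  i=6: inner runs 6 times
  i=7: inner runs 7 times
  ...
Total = 0 + 1 + 2 + ... + 1800 = 1801*(1801-1)/2 = 1620900


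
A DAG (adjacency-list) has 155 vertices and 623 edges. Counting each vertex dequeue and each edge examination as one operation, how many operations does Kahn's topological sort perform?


V = 155 (vertex processing)
E = 623 (edge processing)
V + E = 155 + 623 = 778


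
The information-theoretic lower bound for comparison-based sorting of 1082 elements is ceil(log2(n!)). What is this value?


A binary decision tree of height h has at most 2^h leaves and needs at least n! of them, so h >= ceil(log2(n!)).
1082! is far too large to multiply out, so use Stirling's series:
  ln(n!) ~ n ln n - n + (1/2) ln(2 pi n) + 1/(12n)  (error below 1/(360 n^3), negligible here)
  ln(1082) = 6.9865665
  n ln n = 1082 * 6.9865665 = 7559.4650
  (1/2) ln(2 pi * 1082) = (1/2) ln(6798.4065) = 4.4122
  1/(12*1082) = 0.0001
  ln(1082!) ~ 7559.4650 - 1082 + 4.4122 + 0.0001 = 6481.8773
Convert to base 2: log2(1082!) = 6481.8773 / ln 2 = 6481.8773 / 0.69314718 = 9351.3722
ceil(9351.3722) = 9352


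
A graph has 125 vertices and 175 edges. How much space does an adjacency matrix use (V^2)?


Adjacency matrix: V x V grid of entries
Space = V^2 = 125^2 = 125 * 125 = 15625


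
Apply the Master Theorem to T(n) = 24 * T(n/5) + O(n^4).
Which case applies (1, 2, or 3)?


The Master Theorem: T(n) = a*T(n/b) + O(n^c)
  a = 24, b = 5, c = 4
log_b(a) = log_5(24) ~ 1.975
Compare b^c with a: 5^4 = 625 > 24, so c > log_b(a).
Since c > log_b(a), Case 3 applies.
T(n) = O(n^4)
Master Theorem case = 3


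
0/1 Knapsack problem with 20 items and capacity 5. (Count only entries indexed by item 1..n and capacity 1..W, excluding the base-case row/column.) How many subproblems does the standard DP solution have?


The DP table is indexed by (item, capacity).
Rows: 20 items
Columns: 5 capacity values (1 to W)
Total subproblems = 20 * 5 = 100


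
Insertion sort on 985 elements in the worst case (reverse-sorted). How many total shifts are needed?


In the worst case (reverse-sorted), each element shifts past all previous:
  Element 1: 1 shifts
  Element 2: 2 shifts
  Element 3: 3 shifts
  Element 4: 4 shifts
  Element 5: 5 shifts
  ...
  Element 984: 984 shifts
Total = 1 + 2 + ... + 984
= 985*(985-1)/2 = 484620


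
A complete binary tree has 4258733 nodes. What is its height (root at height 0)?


In a complete binary tree, level k holds nodes 2^k .. 2^(k+1)-1 (1-indexed).
Height = floor(log2(n)) = floor(log2(4258733)) = 22
Check: 2^22 = 4194304 <= 4258733 < 8388608 = 2^23


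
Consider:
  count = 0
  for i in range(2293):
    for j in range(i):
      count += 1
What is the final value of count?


For each i, the inner loop runs i times:
  i=0: inner runs 0 times
  i=1: inner runs 1 time
  i=2: inner runs 2 times
  i=3: inner runs 3 times
  i=4: inner runs 4 times
  i=5: inner runs 5 times
  i=6: inner runs 6 times
  i=7: inner runs 7 times
  ...
Total = 0 + 1 + 2 + ... + 2292 = 2293*(2293-1)/2 = 2627778


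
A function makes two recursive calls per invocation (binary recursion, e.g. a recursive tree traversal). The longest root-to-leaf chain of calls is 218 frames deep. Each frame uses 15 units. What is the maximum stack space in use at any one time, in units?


Binary recursion: the two calls run one after the other, so only one root-to-leaf chain of frames is on the stack at a time.
Maximum depth (longest chain) = 218 frames
Each frame = 15 units
Max stack space = 218 * 15 = 3270


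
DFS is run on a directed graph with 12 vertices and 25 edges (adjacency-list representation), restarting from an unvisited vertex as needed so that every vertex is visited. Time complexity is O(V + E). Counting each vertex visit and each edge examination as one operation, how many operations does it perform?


A full DFS traversal processes each vertex exactly once (push/pop on stack).
Each directed edge is examined once.
V = 12, E = 25
V + E = 37


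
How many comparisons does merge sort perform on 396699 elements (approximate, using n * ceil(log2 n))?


Recursion depth: ceil(log2(396699)) = 19
Each recursion level merges n = 396699 elements
Total = 396699 * 19 = 7537281


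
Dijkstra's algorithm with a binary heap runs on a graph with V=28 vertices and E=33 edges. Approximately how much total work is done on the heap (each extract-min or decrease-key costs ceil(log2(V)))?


Dijkstra with a binary heap: each vertex is extracted once, each edge may relax once.
Each heap operation costs O(log V).
V + E = 28 + 33 = 61
ceil(log2(28)) = 5 (since 2^4 = 16 < 28 <= 32 = 2^5)
Total heap work = (V+E) * ceil(log2(V)) = 61 * 5 = 305


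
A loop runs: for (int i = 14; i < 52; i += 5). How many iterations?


Loop starts at i = 14, increments by 5, stops when i >= 52.
Number of iterations = ceil((52 - 14) / 5)
= ceil(38 / 5)
= 8


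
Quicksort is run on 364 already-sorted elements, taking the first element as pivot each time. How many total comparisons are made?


Sum of comparisons per partition:
363 + 362 + ... + 1 + 0
= 364 * (364 - 1) / 2
= 364 * 363 / 2
= 66066


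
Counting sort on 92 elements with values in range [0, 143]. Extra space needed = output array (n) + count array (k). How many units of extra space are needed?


Output array size: 92 (to store sorted result)
Count array size: 144 (one slot per possible value, range 0 to 143)
Total extra space = 92 + 144 = 236


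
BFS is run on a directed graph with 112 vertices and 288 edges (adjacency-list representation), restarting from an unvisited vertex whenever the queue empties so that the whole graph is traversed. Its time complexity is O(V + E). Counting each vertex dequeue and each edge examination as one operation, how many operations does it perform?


A full BFS traversal dequeues each vertex exactly once and examines each directed edge exactly once.
V = 112 (vertex processing cost)
E = 288 (edge examination cost)
Total operations proportional to V + E = 112 + 288 = 400


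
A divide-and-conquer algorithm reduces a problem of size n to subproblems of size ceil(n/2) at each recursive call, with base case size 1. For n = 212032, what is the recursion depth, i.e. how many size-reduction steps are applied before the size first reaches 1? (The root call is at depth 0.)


Each step divides the size by 2 (rounding up); after k steps the size is ceil(n/2^k), which equals 1 exactly when 2^k >= n.
So the depth is the smallest k with 2^k >= 212032, i.e. ceil(log_2(212032)).
2^17 = 131072 < 212032 <= 262144 = 2^18
Recursion depth = 18


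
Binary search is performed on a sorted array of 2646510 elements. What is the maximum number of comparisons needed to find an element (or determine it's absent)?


Binary search halves the search space each comparison:
  Step 1: search space = 2646510 -> 1323255
  Step 2: search space = 1323255 -> 661627
  Step 3: search space = 661627 -> 330813
  Step 4: search space = 330813 -> 165406
  Step 5: search space = 165406 -> 82703
  Step 6: search space = 82703 -> 41351
  Step 7: search space = 41351 -> 20675
  Step 8: search space = 20675 -> 10337
  Step 9: search space = 10337 -> 5168
  Step 10: search space = 5168 -> 2584
  Step 11: search space = 2584 -> 1292
  Step 12: search space = 1292 -> 646
  Step 13: search space = 646 -> 323
  Step 14: search space = 323 -> 161
  Step 15: search space = 161 -> 80
  Step 16: search space = 80 -> 40
  Step 17: search space = 40 -> 20
  Step 18: search space = 20 -> 10
  Step 19: search space = 10 -> 5
  Step 20: search space = 5 -> 2
  Step 21: search space = 2 -> 1
  Step 22: search space = 1 (final check)
Maximum comparisons = floor(log2(2646510)) + 1 = 21 + 1 = 22


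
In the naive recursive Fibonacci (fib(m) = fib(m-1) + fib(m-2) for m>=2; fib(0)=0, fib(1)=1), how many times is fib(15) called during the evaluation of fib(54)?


Let N(m) = number of times fib(m) is called while evaluating fib(54).
N(54) = 1 (the initial call).
N(53) = 1 (only fib(54) calls it).
For 1 <= m <= 52: fib(m) is called by fib(m+1) and fib(m+2), so
  N(m) = N(m+1) + N(m+2).
fib(0) is called only by fib(2), so N(0) = N(2).
Walk down from m=54:
  N(54)=1, N(53)=1, N(52)=2, N(51)=3, N(50)=5, N(49)=8, N(48)=13, N(47)=21, N(46)=34, N(45)=55, N(44)=89, N(43)=144, N(42)=233, N(41)=377, N(40)=610, N(39)=987, N(38)=1597, N(37)=2584, N(36)=4181, N(35)=6765, N(34)=10946, N(33)=17711, N(32)=28657, N(31)=46368, N(30)=75025, N(29)=121393, N(28)=196418, N(27)=317811, N(26)=514229, N(25)=832040, N(24)=1346269, N(23)=2178309, N(22)=3524578, N(21)=5702887, N(20)=9227465, N(19)=14930352, N(18)=24157817, N(17)=39088169, N(16)=63245986, N(15)=102334155
N(15) = 102334155


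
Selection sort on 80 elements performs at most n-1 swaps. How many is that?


Each of the 79 passes places one element in its final position.
Pass 1: swap minimum into position 0
Pass 2: swap minimum of remaining into position 1
...
Pass 79: last two elements, one swap
Maximum swaps = 80 - 1 = 79


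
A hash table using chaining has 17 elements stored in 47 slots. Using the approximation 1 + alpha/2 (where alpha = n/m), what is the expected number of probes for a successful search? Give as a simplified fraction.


Load factor alpha = n/m = 17/47
Expected probes = 1 + alpha/2 = 1 + 17/(2*47)
= 1 + 17/94
= 94/94 + 17/94
= 111/94


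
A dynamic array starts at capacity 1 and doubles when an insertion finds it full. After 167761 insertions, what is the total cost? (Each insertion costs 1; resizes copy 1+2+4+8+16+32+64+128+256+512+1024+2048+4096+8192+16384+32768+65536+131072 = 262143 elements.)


Insertion cost: 167761 (one per element)
Resizes occur just before inserting elements 2, 3, 5, 9, ...
Elements copied at each resize: 1 + 2 + 4 + 8 + 16 + 32 + 64 + 128 + 256 + 512 + 1024 + 2048 + 4096 + 8192 + 16384 + 32768 + 65536 + 131072
Sum of copies = 262143 (geometric series: 2^k - 1)
Total = 167761 + 262143 = 429904


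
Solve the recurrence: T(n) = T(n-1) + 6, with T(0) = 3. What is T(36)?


Unrolling the recurrence:
T(36) = T(35) + 6
       = T(34) + 6 + 6
       = T(33) + 6*3
       ...
       = T(0) + 6*36
       = 3 + 216 = 219


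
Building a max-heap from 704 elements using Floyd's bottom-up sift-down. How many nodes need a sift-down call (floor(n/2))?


In a heap of 704 elements (0-indexed array):
  Last element index: 703
  Parent of last element: floor((703 - 1) / 2) = 351
  Internal nodes: indices 0 to 351
  Count = floor(704/2) = 352


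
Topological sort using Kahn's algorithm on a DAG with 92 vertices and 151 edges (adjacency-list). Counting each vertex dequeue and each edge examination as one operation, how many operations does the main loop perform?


Kahn's algorithm:
  1. Compute in-degrees: O(V + E)
  2. Process queue: each vertex dequeued once (O(V))
     each edge examined once (O(E))
Total = V + E = 92 + 151 = 243
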